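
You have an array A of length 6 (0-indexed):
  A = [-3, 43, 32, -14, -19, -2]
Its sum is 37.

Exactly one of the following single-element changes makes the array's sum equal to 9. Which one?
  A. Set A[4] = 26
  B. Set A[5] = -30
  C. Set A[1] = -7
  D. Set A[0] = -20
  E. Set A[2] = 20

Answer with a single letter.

Answer: B

Derivation:
Option A: A[4] -19->26, delta=45, new_sum=37+(45)=82
Option B: A[5] -2->-30, delta=-28, new_sum=37+(-28)=9 <-- matches target
Option C: A[1] 43->-7, delta=-50, new_sum=37+(-50)=-13
Option D: A[0] -3->-20, delta=-17, new_sum=37+(-17)=20
Option E: A[2] 32->20, delta=-12, new_sum=37+(-12)=25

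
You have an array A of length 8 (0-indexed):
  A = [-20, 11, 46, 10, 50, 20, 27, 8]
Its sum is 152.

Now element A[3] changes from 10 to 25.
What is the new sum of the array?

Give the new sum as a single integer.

Old value at index 3: 10
New value at index 3: 25
Delta = 25 - 10 = 15
New sum = old_sum + delta = 152 + (15) = 167

Answer: 167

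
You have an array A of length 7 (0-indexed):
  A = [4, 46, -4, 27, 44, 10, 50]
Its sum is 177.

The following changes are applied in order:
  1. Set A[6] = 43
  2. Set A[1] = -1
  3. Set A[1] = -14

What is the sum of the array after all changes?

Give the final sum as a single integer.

Initial sum: 177
Change 1: A[6] 50 -> 43, delta = -7, sum = 170
Change 2: A[1] 46 -> -1, delta = -47, sum = 123
Change 3: A[1] -1 -> -14, delta = -13, sum = 110

Answer: 110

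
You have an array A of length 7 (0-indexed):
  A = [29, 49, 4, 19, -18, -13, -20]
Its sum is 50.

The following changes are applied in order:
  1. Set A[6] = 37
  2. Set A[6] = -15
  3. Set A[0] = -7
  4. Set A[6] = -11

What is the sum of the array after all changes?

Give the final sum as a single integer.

Initial sum: 50
Change 1: A[6] -20 -> 37, delta = 57, sum = 107
Change 2: A[6] 37 -> -15, delta = -52, sum = 55
Change 3: A[0] 29 -> -7, delta = -36, sum = 19
Change 4: A[6] -15 -> -11, delta = 4, sum = 23

Answer: 23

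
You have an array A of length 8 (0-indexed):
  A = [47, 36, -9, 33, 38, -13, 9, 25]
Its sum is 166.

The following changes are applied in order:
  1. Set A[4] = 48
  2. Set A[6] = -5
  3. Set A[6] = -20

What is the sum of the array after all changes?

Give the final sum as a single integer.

Answer: 147

Derivation:
Initial sum: 166
Change 1: A[4] 38 -> 48, delta = 10, sum = 176
Change 2: A[6] 9 -> -5, delta = -14, sum = 162
Change 3: A[6] -5 -> -20, delta = -15, sum = 147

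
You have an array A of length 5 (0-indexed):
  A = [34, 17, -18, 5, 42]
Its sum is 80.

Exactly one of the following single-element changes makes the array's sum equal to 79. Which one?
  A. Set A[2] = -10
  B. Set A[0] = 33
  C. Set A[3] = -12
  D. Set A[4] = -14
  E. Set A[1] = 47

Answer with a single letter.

Answer: B

Derivation:
Option A: A[2] -18->-10, delta=8, new_sum=80+(8)=88
Option B: A[0] 34->33, delta=-1, new_sum=80+(-1)=79 <-- matches target
Option C: A[3] 5->-12, delta=-17, new_sum=80+(-17)=63
Option D: A[4] 42->-14, delta=-56, new_sum=80+(-56)=24
Option E: A[1] 17->47, delta=30, new_sum=80+(30)=110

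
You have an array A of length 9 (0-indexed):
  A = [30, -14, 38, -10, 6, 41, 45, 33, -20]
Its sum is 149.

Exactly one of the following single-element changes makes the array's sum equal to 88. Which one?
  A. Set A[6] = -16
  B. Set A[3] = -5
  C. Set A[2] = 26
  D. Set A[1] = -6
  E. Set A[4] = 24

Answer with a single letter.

Answer: A

Derivation:
Option A: A[6] 45->-16, delta=-61, new_sum=149+(-61)=88 <-- matches target
Option B: A[3] -10->-5, delta=5, new_sum=149+(5)=154
Option C: A[2] 38->26, delta=-12, new_sum=149+(-12)=137
Option D: A[1] -14->-6, delta=8, new_sum=149+(8)=157
Option E: A[4] 6->24, delta=18, new_sum=149+(18)=167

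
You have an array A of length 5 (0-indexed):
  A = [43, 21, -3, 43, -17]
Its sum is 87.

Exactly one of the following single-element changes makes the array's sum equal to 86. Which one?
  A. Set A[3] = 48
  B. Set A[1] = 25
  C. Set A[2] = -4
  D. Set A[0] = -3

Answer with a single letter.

Option A: A[3] 43->48, delta=5, new_sum=87+(5)=92
Option B: A[1] 21->25, delta=4, new_sum=87+(4)=91
Option C: A[2] -3->-4, delta=-1, new_sum=87+(-1)=86 <-- matches target
Option D: A[0] 43->-3, delta=-46, new_sum=87+(-46)=41

Answer: C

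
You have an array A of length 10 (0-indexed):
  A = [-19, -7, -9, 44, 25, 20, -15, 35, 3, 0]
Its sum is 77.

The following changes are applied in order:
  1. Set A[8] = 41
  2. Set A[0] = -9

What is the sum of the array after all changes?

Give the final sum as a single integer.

Answer: 125

Derivation:
Initial sum: 77
Change 1: A[8] 3 -> 41, delta = 38, sum = 115
Change 2: A[0] -19 -> -9, delta = 10, sum = 125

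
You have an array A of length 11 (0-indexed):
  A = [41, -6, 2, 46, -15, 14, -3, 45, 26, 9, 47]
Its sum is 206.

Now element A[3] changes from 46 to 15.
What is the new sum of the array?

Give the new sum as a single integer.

Old value at index 3: 46
New value at index 3: 15
Delta = 15 - 46 = -31
New sum = old_sum + delta = 206 + (-31) = 175

Answer: 175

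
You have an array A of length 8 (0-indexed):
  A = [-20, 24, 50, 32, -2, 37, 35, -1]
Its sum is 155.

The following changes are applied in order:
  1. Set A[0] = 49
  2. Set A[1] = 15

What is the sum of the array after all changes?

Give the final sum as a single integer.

Initial sum: 155
Change 1: A[0] -20 -> 49, delta = 69, sum = 224
Change 2: A[1] 24 -> 15, delta = -9, sum = 215

Answer: 215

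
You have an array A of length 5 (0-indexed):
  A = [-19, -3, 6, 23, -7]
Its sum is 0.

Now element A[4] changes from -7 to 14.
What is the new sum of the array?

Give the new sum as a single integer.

Old value at index 4: -7
New value at index 4: 14
Delta = 14 - -7 = 21
New sum = old_sum + delta = 0 + (21) = 21

Answer: 21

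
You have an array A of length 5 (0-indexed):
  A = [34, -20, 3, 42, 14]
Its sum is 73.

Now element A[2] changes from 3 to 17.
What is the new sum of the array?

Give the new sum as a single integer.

Answer: 87

Derivation:
Old value at index 2: 3
New value at index 2: 17
Delta = 17 - 3 = 14
New sum = old_sum + delta = 73 + (14) = 87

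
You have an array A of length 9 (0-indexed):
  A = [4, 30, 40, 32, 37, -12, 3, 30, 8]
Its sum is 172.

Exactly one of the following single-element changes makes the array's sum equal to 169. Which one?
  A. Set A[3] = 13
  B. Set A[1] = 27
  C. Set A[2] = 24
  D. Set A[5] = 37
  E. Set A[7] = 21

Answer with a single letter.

Answer: B

Derivation:
Option A: A[3] 32->13, delta=-19, new_sum=172+(-19)=153
Option B: A[1] 30->27, delta=-3, new_sum=172+(-3)=169 <-- matches target
Option C: A[2] 40->24, delta=-16, new_sum=172+(-16)=156
Option D: A[5] -12->37, delta=49, new_sum=172+(49)=221
Option E: A[7] 30->21, delta=-9, new_sum=172+(-9)=163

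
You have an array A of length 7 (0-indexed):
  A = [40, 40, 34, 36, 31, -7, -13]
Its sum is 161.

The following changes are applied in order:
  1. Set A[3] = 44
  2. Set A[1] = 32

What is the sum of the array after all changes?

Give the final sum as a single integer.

Answer: 161

Derivation:
Initial sum: 161
Change 1: A[3] 36 -> 44, delta = 8, sum = 169
Change 2: A[1] 40 -> 32, delta = -8, sum = 161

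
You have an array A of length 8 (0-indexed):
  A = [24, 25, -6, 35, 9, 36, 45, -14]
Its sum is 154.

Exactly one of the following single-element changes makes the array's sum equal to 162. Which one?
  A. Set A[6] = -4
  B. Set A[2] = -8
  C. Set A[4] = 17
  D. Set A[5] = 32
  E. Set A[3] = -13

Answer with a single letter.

Answer: C

Derivation:
Option A: A[6] 45->-4, delta=-49, new_sum=154+(-49)=105
Option B: A[2] -6->-8, delta=-2, new_sum=154+(-2)=152
Option C: A[4] 9->17, delta=8, new_sum=154+(8)=162 <-- matches target
Option D: A[5] 36->32, delta=-4, new_sum=154+(-4)=150
Option E: A[3] 35->-13, delta=-48, new_sum=154+(-48)=106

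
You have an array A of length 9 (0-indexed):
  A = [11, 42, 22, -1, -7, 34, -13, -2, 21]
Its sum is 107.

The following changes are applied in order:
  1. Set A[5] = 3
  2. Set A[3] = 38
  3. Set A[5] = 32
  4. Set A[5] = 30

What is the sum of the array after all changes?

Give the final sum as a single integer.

Answer: 142

Derivation:
Initial sum: 107
Change 1: A[5] 34 -> 3, delta = -31, sum = 76
Change 2: A[3] -1 -> 38, delta = 39, sum = 115
Change 3: A[5] 3 -> 32, delta = 29, sum = 144
Change 4: A[5] 32 -> 30, delta = -2, sum = 142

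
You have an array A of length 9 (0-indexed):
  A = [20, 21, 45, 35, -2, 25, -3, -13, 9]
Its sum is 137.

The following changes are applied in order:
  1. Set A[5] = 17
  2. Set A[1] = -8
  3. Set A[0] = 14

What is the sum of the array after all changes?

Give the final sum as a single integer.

Answer: 94

Derivation:
Initial sum: 137
Change 1: A[5] 25 -> 17, delta = -8, sum = 129
Change 2: A[1] 21 -> -8, delta = -29, sum = 100
Change 3: A[0] 20 -> 14, delta = -6, sum = 94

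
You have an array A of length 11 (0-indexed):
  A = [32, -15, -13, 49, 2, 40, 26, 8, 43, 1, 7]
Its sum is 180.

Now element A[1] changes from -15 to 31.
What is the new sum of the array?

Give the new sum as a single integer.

Answer: 226

Derivation:
Old value at index 1: -15
New value at index 1: 31
Delta = 31 - -15 = 46
New sum = old_sum + delta = 180 + (46) = 226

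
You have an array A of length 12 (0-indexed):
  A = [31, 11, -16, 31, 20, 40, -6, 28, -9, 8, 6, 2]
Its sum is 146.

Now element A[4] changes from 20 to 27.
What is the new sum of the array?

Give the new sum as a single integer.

Answer: 153

Derivation:
Old value at index 4: 20
New value at index 4: 27
Delta = 27 - 20 = 7
New sum = old_sum + delta = 146 + (7) = 153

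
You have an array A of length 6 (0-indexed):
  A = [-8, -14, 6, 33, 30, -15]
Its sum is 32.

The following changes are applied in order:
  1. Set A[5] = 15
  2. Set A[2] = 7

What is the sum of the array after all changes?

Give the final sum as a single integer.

Initial sum: 32
Change 1: A[5] -15 -> 15, delta = 30, sum = 62
Change 2: A[2] 6 -> 7, delta = 1, sum = 63

Answer: 63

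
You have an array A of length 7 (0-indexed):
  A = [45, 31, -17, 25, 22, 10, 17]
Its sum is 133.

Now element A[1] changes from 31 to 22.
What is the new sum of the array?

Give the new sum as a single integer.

Answer: 124

Derivation:
Old value at index 1: 31
New value at index 1: 22
Delta = 22 - 31 = -9
New sum = old_sum + delta = 133 + (-9) = 124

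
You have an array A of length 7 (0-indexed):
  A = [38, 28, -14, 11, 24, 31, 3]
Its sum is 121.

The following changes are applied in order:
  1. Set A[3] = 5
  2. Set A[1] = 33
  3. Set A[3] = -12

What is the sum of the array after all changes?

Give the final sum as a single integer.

Initial sum: 121
Change 1: A[3] 11 -> 5, delta = -6, sum = 115
Change 2: A[1] 28 -> 33, delta = 5, sum = 120
Change 3: A[3] 5 -> -12, delta = -17, sum = 103

Answer: 103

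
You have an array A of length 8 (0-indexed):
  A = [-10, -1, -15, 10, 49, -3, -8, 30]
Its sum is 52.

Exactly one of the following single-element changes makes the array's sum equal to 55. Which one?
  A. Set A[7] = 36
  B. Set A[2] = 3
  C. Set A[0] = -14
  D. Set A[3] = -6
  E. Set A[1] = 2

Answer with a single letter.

Answer: E

Derivation:
Option A: A[7] 30->36, delta=6, new_sum=52+(6)=58
Option B: A[2] -15->3, delta=18, new_sum=52+(18)=70
Option C: A[0] -10->-14, delta=-4, new_sum=52+(-4)=48
Option D: A[3] 10->-6, delta=-16, new_sum=52+(-16)=36
Option E: A[1] -1->2, delta=3, new_sum=52+(3)=55 <-- matches target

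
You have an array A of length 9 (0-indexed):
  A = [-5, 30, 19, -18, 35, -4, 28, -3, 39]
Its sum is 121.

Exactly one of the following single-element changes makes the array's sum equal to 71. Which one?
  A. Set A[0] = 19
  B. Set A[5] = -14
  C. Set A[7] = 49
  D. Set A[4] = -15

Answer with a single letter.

Option A: A[0] -5->19, delta=24, new_sum=121+(24)=145
Option B: A[5] -4->-14, delta=-10, new_sum=121+(-10)=111
Option C: A[7] -3->49, delta=52, new_sum=121+(52)=173
Option D: A[4] 35->-15, delta=-50, new_sum=121+(-50)=71 <-- matches target

Answer: D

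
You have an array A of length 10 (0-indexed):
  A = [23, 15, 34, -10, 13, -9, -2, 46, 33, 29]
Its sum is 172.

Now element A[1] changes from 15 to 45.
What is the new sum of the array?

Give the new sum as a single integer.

Old value at index 1: 15
New value at index 1: 45
Delta = 45 - 15 = 30
New sum = old_sum + delta = 172 + (30) = 202

Answer: 202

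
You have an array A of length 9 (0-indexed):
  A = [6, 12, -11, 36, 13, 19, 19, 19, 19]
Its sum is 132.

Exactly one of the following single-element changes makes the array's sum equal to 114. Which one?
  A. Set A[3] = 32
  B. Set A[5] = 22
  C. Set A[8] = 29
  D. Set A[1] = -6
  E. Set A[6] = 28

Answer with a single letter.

Answer: D

Derivation:
Option A: A[3] 36->32, delta=-4, new_sum=132+(-4)=128
Option B: A[5] 19->22, delta=3, new_sum=132+(3)=135
Option C: A[8] 19->29, delta=10, new_sum=132+(10)=142
Option D: A[1] 12->-6, delta=-18, new_sum=132+(-18)=114 <-- matches target
Option E: A[6] 19->28, delta=9, new_sum=132+(9)=141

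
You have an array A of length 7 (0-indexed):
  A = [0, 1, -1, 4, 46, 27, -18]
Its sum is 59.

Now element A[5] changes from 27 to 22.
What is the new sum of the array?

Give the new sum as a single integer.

Answer: 54

Derivation:
Old value at index 5: 27
New value at index 5: 22
Delta = 22 - 27 = -5
New sum = old_sum + delta = 59 + (-5) = 54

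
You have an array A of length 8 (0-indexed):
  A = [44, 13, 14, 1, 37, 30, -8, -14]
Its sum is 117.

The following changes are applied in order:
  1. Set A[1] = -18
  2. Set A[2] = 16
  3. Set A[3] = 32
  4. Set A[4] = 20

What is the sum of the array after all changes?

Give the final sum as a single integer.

Answer: 102

Derivation:
Initial sum: 117
Change 1: A[1] 13 -> -18, delta = -31, sum = 86
Change 2: A[2] 14 -> 16, delta = 2, sum = 88
Change 3: A[3] 1 -> 32, delta = 31, sum = 119
Change 4: A[4] 37 -> 20, delta = -17, sum = 102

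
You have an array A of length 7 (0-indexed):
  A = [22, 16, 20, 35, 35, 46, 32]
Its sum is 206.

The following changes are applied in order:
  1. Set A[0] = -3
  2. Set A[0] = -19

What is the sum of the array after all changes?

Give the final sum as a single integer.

Initial sum: 206
Change 1: A[0] 22 -> -3, delta = -25, sum = 181
Change 2: A[0] -3 -> -19, delta = -16, sum = 165

Answer: 165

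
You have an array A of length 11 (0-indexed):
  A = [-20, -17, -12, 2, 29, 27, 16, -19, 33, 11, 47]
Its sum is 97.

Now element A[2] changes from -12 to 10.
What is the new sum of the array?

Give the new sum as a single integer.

Answer: 119

Derivation:
Old value at index 2: -12
New value at index 2: 10
Delta = 10 - -12 = 22
New sum = old_sum + delta = 97 + (22) = 119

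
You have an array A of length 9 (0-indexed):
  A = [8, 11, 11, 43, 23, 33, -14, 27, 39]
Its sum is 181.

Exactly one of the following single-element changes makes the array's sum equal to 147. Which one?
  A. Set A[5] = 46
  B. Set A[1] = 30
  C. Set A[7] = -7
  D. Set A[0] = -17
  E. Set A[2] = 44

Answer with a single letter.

Option A: A[5] 33->46, delta=13, new_sum=181+(13)=194
Option B: A[1] 11->30, delta=19, new_sum=181+(19)=200
Option C: A[7] 27->-7, delta=-34, new_sum=181+(-34)=147 <-- matches target
Option D: A[0] 8->-17, delta=-25, new_sum=181+(-25)=156
Option E: A[2] 11->44, delta=33, new_sum=181+(33)=214

Answer: C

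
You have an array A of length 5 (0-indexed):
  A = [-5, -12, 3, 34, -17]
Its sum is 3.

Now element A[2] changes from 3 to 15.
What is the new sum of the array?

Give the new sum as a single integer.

Old value at index 2: 3
New value at index 2: 15
Delta = 15 - 3 = 12
New sum = old_sum + delta = 3 + (12) = 15

Answer: 15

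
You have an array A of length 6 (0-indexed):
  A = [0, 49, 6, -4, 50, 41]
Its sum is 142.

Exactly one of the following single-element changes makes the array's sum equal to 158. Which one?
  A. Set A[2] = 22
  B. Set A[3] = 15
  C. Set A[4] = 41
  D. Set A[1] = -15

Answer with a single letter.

Option A: A[2] 6->22, delta=16, new_sum=142+(16)=158 <-- matches target
Option B: A[3] -4->15, delta=19, new_sum=142+(19)=161
Option C: A[4] 50->41, delta=-9, new_sum=142+(-9)=133
Option D: A[1] 49->-15, delta=-64, new_sum=142+(-64)=78

Answer: A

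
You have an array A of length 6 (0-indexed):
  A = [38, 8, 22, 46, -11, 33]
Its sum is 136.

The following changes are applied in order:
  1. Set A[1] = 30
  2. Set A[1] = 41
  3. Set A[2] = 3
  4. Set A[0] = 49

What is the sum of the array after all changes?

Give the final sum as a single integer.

Initial sum: 136
Change 1: A[1] 8 -> 30, delta = 22, sum = 158
Change 2: A[1] 30 -> 41, delta = 11, sum = 169
Change 3: A[2] 22 -> 3, delta = -19, sum = 150
Change 4: A[0] 38 -> 49, delta = 11, sum = 161

Answer: 161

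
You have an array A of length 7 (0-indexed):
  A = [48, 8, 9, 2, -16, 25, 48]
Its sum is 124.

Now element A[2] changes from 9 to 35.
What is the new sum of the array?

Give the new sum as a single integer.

Answer: 150

Derivation:
Old value at index 2: 9
New value at index 2: 35
Delta = 35 - 9 = 26
New sum = old_sum + delta = 124 + (26) = 150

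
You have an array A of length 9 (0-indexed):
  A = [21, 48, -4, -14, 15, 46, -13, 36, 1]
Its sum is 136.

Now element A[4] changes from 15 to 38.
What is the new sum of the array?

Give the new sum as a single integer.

Old value at index 4: 15
New value at index 4: 38
Delta = 38 - 15 = 23
New sum = old_sum + delta = 136 + (23) = 159

Answer: 159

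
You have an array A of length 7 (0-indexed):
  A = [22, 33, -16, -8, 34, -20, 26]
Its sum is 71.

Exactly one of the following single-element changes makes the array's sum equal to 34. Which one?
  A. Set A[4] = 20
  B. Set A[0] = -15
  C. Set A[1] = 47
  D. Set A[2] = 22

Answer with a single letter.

Answer: B

Derivation:
Option A: A[4] 34->20, delta=-14, new_sum=71+(-14)=57
Option B: A[0] 22->-15, delta=-37, new_sum=71+(-37)=34 <-- matches target
Option C: A[1] 33->47, delta=14, new_sum=71+(14)=85
Option D: A[2] -16->22, delta=38, new_sum=71+(38)=109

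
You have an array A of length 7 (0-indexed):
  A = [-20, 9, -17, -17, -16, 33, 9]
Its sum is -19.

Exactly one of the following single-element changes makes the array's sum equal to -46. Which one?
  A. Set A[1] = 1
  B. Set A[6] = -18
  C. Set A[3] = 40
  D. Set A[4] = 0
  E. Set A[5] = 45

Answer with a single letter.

Option A: A[1] 9->1, delta=-8, new_sum=-19+(-8)=-27
Option B: A[6] 9->-18, delta=-27, new_sum=-19+(-27)=-46 <-- matches target
Option C: A[3] -17->40, delta=57, new_sum=-19+(57)=38
Option D: A[4] -16->0, delta=16, new_sum=-19+(16)=-3
Option E: A[5] 33->45, delta=12, new_sum=-19+(12)=-7

Answer: B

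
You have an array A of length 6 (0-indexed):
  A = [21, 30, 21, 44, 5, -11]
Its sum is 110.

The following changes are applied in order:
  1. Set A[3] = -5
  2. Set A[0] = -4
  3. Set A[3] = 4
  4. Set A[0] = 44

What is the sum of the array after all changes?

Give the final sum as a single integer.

Initial sum: 110
Change 1: A[3] 44 -> -5, delta = -49, sum = 61
Change 2: A[0] 21 -> -4, delta = -25, sum = 36
Change 3: A[3] -5 -> 4, delta = 9, sum = 45
Change 4: A[0] -4 -> 44, delta = 48, sum = 93

Answer: 93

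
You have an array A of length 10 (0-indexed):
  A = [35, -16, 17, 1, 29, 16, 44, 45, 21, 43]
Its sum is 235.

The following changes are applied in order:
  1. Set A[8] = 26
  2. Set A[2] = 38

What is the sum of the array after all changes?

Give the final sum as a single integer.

Initial sum: 235
Change 1: A[8] 21 -> 26, delta = 5, sum = 240
Change 2: A[2] 17 -> 38, delta = 21, sum = 261

Answer: 261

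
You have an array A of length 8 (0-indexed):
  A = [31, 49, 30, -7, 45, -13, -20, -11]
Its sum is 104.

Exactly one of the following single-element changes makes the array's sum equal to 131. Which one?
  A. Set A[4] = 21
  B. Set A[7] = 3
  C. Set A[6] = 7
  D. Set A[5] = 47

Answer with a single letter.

Option A: A[4] 45->21, delta=-24, new_sum=104+(-24)=80
Option B: A[7] -11->3, delta=14, new_sum=104+(14)=118
Option C: A[6] -20->7, delta=27, new_sum=104+(27)=131 <-- matches target
Option D: A[5] -13->47, delta=60, new_sum=104+(60)=164

Answer: C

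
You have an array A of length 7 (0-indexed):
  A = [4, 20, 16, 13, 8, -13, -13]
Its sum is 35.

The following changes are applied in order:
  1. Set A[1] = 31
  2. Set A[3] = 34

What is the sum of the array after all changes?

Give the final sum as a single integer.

Answer: 67

Derivation:
Initial sum: 35
Change 1: A[1] 20 -> 31, delta = 11, sum = 46
Change 2: A[3] 13 -> 34, delta = 21, sum = 67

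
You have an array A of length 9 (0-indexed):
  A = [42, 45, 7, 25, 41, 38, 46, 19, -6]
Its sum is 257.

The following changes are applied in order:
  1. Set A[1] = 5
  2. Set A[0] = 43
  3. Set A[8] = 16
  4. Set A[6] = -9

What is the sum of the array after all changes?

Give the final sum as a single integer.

Initial sum: 257
Change 1: A[1] 45 -> 5, delta = -40, sum = 217
Change 2: A[0] 42 -> 43, delta = 1, sum = 218
Change 3: A[8] -6 -> 16, delta = 22, sum = 240
Change 4: A[6] 46 -> -9, delta = -55, sum = 185

Answer: 185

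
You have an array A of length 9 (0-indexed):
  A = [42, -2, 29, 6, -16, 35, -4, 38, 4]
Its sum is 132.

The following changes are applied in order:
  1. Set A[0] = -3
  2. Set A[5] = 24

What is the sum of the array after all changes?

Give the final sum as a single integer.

Initial sum: 132
Change 1: A[0] 42 -> -3, delta = -45, sum = 87
Change 2: A[5] 35 -> 24, delta = -11, sum = 76

Answer: 76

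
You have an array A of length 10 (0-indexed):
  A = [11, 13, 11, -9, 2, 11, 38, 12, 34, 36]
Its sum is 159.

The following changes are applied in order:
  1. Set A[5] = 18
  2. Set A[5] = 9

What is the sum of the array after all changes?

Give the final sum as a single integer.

Answer: 157

Derivation:
Initial sum: 159
Change 1: A[5] 11 -> 18, delta = 7, sum = 166
Change 2: A[5] 18 -> 9, delta = -9, sum = 157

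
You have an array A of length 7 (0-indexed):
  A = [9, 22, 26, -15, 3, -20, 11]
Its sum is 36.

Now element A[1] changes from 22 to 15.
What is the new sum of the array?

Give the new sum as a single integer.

Answer: 29

Derivation:
Old value at index 1: 22
New value at index 1: 15
Delta = 15 - 22 = -7
New sum = old_sum + delta = 36 + (-7) = 29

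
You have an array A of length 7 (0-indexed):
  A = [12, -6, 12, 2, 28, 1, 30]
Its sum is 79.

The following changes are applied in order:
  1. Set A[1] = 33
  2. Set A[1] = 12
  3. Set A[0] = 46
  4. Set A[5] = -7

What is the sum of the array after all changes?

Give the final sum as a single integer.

Initial sum: 79
Change 1: A[1] -6 -> 33, delta = 39, sum = 118
Change 2: A[1] 33 -> 12, delta = -21, sum = 97
Change 3: A[0] 12 -> 46, delta = 34, sum = 131
Change 4: A[5] 1 -> -7, delta = -8, sum = 123

Answer: 123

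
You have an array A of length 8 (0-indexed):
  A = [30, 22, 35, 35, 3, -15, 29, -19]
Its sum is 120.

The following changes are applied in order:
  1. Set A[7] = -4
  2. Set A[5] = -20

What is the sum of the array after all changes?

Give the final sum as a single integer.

Initial sum: 120
Change 1: A[7] -19 -> -4, delta = 15, sum = 135
Change 2: A[5] -15 -> -20, delta = -5, sum = 130

Answer: 130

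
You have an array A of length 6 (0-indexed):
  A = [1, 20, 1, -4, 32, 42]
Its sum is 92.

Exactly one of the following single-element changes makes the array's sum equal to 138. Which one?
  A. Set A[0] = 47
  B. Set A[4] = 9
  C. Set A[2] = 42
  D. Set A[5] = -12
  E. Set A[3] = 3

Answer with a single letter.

Option A: A[0] 1->47, delta=46, new_sum=92+(46)=138 <-- matches target
Option B: A[4] 32->9, delta=-23, new_sum=92+(-23)=69
Option C: A[2] 1->42, delta=41, new_sum=92+(41)=133
Option D: A[5] 42->-12, delta=-54, new_sum=92+(-54)=38
Option E: A[3] -4->3, delta=7, new_sum=92+(7)=99

Answer: A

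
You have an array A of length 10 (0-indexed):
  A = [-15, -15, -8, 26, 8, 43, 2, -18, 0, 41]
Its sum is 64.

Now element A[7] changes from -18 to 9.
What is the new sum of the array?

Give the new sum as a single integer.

Answer: 91

Derivation:
Old value at index 7: -18
New value at index 7: 9
Delta = 9 - -18 = 27
New sum = old_sum + delta = 64 + (27) = 91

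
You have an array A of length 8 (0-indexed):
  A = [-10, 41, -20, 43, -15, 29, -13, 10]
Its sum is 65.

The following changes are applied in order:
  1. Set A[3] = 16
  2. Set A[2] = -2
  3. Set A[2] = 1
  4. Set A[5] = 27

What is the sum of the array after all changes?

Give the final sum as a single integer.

Initial sum: 65
Change 1: A[3] 43 -> 16, delta = -27, sum = 38
Change 2: A[2] -20 -> -2, delta = 18, sum = 56
Change 3: A[2] -2 -> 1, delta = 3, sum = 59
Change 4: A[5] 29 -> 27, delta = -2, sum = 57

Answer: 57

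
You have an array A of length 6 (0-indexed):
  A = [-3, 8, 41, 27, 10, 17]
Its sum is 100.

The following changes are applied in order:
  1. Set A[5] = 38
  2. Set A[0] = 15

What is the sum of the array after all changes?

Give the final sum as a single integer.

Initial sum: 100
Change 1: A[5] 17 -> 38, delta = 21, sum = 121
Change 2: A[0] -3 -> 15, delta = 18, sum = 139

Answer: 139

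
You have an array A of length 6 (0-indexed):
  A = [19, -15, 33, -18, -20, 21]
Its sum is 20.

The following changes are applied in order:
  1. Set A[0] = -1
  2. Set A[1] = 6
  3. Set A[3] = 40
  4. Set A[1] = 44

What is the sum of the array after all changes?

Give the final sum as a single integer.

Initial sum: 20
Change 1: A[0] 19 -> -1, delta = -20, sum = 0
Change 2: A[1] -15 -> 6, delta = 21, sum = 21
Change 3: A[3] -18 -> 40, delta = 58, sum = 79
Change 4: A[1] 6 -> 44, delta = 38, sum = 117

Answer: 117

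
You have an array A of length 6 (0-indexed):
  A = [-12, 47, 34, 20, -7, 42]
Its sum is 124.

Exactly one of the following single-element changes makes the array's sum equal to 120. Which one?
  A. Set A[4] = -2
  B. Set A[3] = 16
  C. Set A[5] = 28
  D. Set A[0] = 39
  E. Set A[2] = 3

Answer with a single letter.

Answer: B

Derivation:
Option A: A[4] -7->-2, delta=5, new_sum=124+(5)=129
Option B: A[3] 20->16, delta=-4, new_sum=124+(-4)=120 <-- matches target
Option C: A[5] 42->28, delta=-14, new_sum=124+(-14)=110
Option D: A[0] -12->39, delta=51, new_sum=124+(51)=175
Option E: A[2] 34->3, delta=-31, new_sum=124+(-31)=93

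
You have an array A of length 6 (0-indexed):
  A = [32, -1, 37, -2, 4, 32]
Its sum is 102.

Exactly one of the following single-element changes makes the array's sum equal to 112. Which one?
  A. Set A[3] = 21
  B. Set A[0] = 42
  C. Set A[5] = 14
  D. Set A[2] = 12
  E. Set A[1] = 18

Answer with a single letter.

Answer: B

Derivation:
Option A: A[3] -2->21, delta=23, new_sum=102+(23)=125
Option B: A[0] 32->42, delta=10, new_sum=102+(10)=112 <-- matches target
Option C: A[5] 32->14, delta=-18, new_sum=102+(-18)=84
Option D: A[2] 37->12, delta=-25, new_sum=102+(-25)=77
Option E: A[1] -1->18, delta=19, new_sum=102+(19)=121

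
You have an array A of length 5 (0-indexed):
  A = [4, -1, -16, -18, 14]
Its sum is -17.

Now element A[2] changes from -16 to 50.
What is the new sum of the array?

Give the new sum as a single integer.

Old value at index 2: -16
New value at index 2: 50
Delta = 50 - -16 = 66
New sum = old_sum + delta = -17 + (66) = 49

Answer: 49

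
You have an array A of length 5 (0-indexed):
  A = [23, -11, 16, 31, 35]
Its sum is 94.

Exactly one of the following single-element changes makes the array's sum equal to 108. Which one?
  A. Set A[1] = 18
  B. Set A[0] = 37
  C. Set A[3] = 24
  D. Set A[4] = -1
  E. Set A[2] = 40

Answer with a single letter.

Answer: B

Derivation:
Option A: A[1] -11->18, delta=29, new_sum=94+(29)=123
Option B: A[0] 23->37, delta=14, new_sum=94+(14)=108 <-- matches target
Option C: A[3] 31->24, delta=-7, new_sum=94+(-7)=87
Option D: A[4] 35->-1, delta=-36, new_sum=94+(-36)=58
Option E: A[2] 16->40, delta=24, new_sum=94+(24)=118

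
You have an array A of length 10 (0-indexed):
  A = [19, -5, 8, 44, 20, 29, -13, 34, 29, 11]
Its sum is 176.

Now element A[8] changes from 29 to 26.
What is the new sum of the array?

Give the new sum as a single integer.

Old value at index 8: 29
New value at index 8: 26
Delta = 26 - 29 = -3
New sum = old_sum + delta = 176 + (-3) = 173

Answer: 173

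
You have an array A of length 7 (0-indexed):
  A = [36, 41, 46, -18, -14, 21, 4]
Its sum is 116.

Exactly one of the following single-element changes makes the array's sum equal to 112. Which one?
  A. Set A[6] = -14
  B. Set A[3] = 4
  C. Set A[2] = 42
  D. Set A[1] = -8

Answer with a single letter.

Answer: C

Derivation:
Option A: A[6] 4->-14, delta=-18, new_sum=116+(-18)=98
Option B: A[3] -18->4, delta=22, new_sum=116+(22)=138
Option C: A[2] 46->42, delta=-4, new_sum=116+(-4)=112 <-- matches target
Option D: A[1] 41->-8, delta=-49, new_sum=116+(-49)=67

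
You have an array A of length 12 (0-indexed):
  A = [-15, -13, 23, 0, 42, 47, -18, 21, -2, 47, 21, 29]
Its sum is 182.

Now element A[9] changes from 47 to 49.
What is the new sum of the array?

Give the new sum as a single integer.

Answer: 184

Derivation:
Old value at index 9: 47
New value at index 9: 49
Delta = 49 - 47 = 2
New sum = old_sum + delta = 182 + (2) = 184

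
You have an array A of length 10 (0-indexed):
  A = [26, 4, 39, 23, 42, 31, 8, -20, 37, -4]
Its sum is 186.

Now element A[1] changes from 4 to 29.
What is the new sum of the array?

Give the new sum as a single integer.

Old value at index 1: 4
New value at index 1: 29
Delta = 29 - 4 = 25
New sum = old_sum + delta = 186 + (25) = 211

Answer: 211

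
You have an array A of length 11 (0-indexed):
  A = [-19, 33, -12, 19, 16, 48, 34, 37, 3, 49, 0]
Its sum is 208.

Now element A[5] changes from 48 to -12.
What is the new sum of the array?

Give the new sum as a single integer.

Answer: 148

Derivation:
Old value at index 5: 48
New value at index 5: -12
Delta = -12 - 48 = -60
New sum = old_sum + delta = 208 + (-60) = 148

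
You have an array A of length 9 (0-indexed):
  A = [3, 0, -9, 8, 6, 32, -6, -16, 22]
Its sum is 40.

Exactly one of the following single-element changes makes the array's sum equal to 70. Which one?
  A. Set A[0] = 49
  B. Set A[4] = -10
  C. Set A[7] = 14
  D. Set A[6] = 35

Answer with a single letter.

Answer: C

Derivation:
Option A: A[0] 3->49, delta=46, new_sum=40+(46)=86
Option B: A[4] 6->-10, delta=-16, new_sum=40+(-16)=24
Option C: A[7] -16->14, delta=30, new_sum=40+(30)=70 <-- matches target
Option D: A[6] -6->35, delta=41, new_sum=40+(41)=81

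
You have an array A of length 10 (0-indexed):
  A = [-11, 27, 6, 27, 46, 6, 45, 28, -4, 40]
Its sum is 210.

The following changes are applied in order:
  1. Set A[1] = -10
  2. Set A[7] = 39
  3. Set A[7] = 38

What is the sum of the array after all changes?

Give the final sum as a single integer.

Initial sum: 210
Change 1: A[1] 27 -> -10, delta = -37, sum = 173
Change 2: A[7] 28 -> 39, delta = 11, sum = 184
Change 3: A[7] 39 -> 38, delta = -1, sum = 183

Answer: 183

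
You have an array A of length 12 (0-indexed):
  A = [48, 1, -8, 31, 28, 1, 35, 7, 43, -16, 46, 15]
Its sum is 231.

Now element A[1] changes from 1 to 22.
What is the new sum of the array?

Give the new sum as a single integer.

Old value at index 1: 1
New value at index 1: 22
Delta = 22 - 1 = 21
New sum = old_sum + delta = 231 + (21) = 252

Answer: 252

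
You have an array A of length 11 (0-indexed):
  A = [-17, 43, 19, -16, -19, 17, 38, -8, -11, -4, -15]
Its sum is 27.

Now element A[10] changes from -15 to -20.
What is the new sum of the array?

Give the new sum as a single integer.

Answer: 22

Derivation:
Old value at index 10: -15
New value at index 10: -20
Delta = -20 - -15 = -5
New sum = old_sum + delta = 27 + (-5) = 22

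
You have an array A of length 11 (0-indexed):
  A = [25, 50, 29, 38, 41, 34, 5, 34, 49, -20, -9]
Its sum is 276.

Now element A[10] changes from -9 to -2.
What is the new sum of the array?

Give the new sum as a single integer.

Answer: 283

Derivation:
Old value at index 10: -9
New value at index 10: -2
Delta = -2 - -9 = 7
New sum = old_sum + delta = 276 + (7) = 283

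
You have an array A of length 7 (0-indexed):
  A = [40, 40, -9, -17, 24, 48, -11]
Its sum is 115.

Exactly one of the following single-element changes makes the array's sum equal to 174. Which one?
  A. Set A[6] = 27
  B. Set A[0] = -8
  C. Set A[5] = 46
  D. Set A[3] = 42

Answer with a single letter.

Answer: D

Derivation:
Option A: A[6] -11->27, delta=38, new_sum=115+(38)=153
Option B: A[0] 40->-8, delta=-48, new_sum=115+(-48)=67
Option C: A[5] 48->46, delta=-2, new_sum=115+(-2)=113
Option D: A[3] -17->42, delta=59, new_sum=115+(59)=174 <-- matches target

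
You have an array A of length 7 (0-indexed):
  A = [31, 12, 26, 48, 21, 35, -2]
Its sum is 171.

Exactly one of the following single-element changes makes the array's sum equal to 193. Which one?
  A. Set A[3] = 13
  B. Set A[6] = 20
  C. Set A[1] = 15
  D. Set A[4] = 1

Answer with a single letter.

Answer: B

Derivation:
Option A: A[3] 48->13, delta=-35, new_sum=171+(-35)=136
Option B: A[6] -2->20, delta=22, new_sum=171+(22)=193 <-- matches target
Option C: A[1] 12->15, delta=3, new_sum=171+(3)=174
Option D: A[4] 21->1, delta=-20, new_sum=171+(-20)=151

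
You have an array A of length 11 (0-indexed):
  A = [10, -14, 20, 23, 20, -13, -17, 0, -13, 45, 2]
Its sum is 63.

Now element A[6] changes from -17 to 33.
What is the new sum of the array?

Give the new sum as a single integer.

Old value at index 6: -17
New value at index 6: 33
Delta = 33 - -17 = 50
New sum = old_sum + delta = 63 + (50) = 113

Answer: 113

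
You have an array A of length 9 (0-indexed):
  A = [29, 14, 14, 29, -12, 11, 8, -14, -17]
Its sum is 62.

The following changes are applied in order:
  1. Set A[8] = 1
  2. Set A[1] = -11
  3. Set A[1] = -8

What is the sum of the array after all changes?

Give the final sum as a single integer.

Answer: 58

Derivation:
Initial sum: 62
Change 1: A[8] -17 -> 1, delta = 18, sum = 80
Change 2: A[1] 14 -> -11, delta = -25, sum = 55
Change 3: A[1] -11 -> -8, delta = 3, sum = 58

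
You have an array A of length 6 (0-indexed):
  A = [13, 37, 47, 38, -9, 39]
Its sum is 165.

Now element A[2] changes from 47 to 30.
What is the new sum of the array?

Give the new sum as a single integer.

Answer: 148

Derivation:
Old value at index 2: 47
New value at index 2: 30
Delta = 30 - 47 = -17
New sum = old_sum + delta = 165 + (-17) = 148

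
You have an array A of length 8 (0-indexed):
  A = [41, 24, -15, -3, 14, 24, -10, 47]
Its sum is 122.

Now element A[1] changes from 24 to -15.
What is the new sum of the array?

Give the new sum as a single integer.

Old value at index 1: 24
New value at index 1: -15
Delta = -15 - 24 = -39
New sum = old_sum + delta = 122 + (-39) = 83

Answer: 83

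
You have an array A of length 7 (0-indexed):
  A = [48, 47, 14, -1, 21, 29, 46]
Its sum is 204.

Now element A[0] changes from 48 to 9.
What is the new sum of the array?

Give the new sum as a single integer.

Old value at index 0: 48
New value at index 0: 9
Delta = 9 - 48 = -39
New sum = old_sum + delta = 204 + (-39) = 165

Answer: 165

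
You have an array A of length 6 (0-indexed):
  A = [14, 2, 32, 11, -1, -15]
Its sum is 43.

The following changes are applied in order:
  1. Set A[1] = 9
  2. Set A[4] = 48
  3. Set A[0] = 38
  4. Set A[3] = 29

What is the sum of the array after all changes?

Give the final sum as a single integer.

Answer: 141

Derivation:
Initial sum: 43
Change 1: A[1] 2 -> 9, delta = 7, sum = 50
Change 2: A[4] -1 -> 48, delta = 49, sum = 99
Change 3: A[0] 14 -> 38, delta = 24, sum = 123
Change 4: A[3] 11 -> 29, delta = 18, sum = 141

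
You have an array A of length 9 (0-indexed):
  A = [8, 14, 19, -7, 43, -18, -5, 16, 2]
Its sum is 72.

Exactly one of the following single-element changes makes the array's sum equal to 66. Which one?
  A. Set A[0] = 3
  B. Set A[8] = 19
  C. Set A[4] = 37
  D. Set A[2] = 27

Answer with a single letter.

Answer: C

Derivation:
Option A: A[0] 8->3, delta=-5, new_sum=72+(-5)=67
Option B: A[8] 2->19, delta=17, new_sum=72+(17)=89
Option C: A[4] 43->37, delta=-6, new_sum=72+(-6)=66 <-- matches target
Option D: A[2] 19->27, delta=8, new_sum=72+(8)=80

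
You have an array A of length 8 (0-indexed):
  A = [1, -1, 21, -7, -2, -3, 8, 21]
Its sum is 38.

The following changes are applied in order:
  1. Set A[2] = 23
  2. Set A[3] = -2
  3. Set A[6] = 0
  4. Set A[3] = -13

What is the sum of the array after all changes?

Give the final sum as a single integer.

Initial sum: 38
Change 1: A[2] 21 -> 23, delta = 2, sum = 40
Change 2: A[3] -7 -> -2, delta = 5, sum = 45
Change 3: A[6] 8 -> 0, delta = -8, sum = 37
Change 4: A[3] -2 -> -13, delta = -11, sum = 26

Answer: 26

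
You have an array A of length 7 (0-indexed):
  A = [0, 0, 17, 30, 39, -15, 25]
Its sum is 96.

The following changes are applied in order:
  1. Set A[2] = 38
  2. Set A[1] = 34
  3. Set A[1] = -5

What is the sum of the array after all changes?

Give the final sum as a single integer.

Answer: 112

Derivation:
Initial sum: 96
Change 1: A[2] 17 -> 38, delta = 21, sum = 117
Change 2: A[1] 0 -> 34, delta = 34, sum = 151
Change 3: A[1] 34 -> -5, delta = -39, sum = 112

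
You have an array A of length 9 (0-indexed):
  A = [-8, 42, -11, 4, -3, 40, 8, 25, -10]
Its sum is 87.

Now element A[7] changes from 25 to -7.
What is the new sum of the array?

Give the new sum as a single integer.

Answer: 55

Derivation:
Old value at index 7: 25
New value at index 7: -7
Delta = -7 - 25 = -32
New sum = old_sum + delta = 87 + (-32) = 55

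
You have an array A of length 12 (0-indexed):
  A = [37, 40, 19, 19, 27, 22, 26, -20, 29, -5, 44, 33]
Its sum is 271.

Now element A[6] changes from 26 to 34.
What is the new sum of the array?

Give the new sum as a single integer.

Old value at index 6: 26
New value at index 6: 34
Delta = 34 - 26 = 8
New sum = old_sum + delta = 271 + (8) = 279

Answer: 279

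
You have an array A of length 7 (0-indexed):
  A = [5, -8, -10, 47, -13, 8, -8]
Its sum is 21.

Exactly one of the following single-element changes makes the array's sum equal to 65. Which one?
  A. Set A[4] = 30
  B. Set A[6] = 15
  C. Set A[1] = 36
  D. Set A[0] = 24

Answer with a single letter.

Answer: C

Derivation:
Option A: A[4] -13->30, delta=43, new_sum=21+(43)=64
Option B: A[6] -8->15, delta=23, new_sum=21+(23)=44
Option C: A[1] -8->36, delta=44, new_sum=21+(44)=65 <-- matches target
Option D: A[0] 5->24, delta=19, new_sum=21+(19)=40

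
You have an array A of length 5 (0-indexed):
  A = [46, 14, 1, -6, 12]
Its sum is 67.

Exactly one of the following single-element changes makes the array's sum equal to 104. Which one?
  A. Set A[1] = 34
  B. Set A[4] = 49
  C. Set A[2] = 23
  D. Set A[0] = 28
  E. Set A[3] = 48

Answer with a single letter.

Option A: A[1] 14->34, delta=20, new_sum=67+(20)=87
Option B: A[4] 12->49, delta=37, new_sum=67+(37)=104 <-- matches target
Option C: A[2] 1->23, delta=22, new_sum=67+(22)=89
Option D: A[0] 46->28, delta=-18, new_sum=67+(-18)=49
Option E: A[3] -6->48, delta=54, new_sum=67+(54)=121

Answer: B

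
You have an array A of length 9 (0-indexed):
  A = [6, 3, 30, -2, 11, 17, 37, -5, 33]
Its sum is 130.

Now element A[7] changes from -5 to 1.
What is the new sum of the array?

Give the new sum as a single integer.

Old value at index 7: -5
New value at index 7: 1
Delta = 1 - -5 = 6
New sum = old_sum + delta = 130 + (6) = 136

Answer: 136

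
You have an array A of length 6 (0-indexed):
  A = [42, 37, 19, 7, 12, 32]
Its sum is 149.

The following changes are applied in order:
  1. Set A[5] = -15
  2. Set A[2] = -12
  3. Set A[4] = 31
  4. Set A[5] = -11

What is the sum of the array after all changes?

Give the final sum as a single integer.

Initial sum: 149
Change 1: A[5] 32 -> -15, delta = -47, sum = 102
Change 2: A[2] 19 -> -12, delta = -31, sum = 71
Change 3: A[4] 12 -> 31, delta = 19, sum = 90
Change 4: A[5] -15 -> -11, delta = 4, sum = 94

Answer: 94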